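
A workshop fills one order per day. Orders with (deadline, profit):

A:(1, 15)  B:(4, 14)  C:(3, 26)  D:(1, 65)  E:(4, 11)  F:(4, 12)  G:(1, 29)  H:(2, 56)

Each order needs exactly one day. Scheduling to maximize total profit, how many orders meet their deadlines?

4

Profit order: D=65 H=56 G=29 C=26 A=15 B=14 F=12 E=11
Assign: D→slot 1, H→slot 2, G skipped, C→slot 3, A skipped, B→slot 4, F skipped, E skipped.
Slots: [1:D] [2:H] [3:C] [4:B]
4 of 8 scheduled.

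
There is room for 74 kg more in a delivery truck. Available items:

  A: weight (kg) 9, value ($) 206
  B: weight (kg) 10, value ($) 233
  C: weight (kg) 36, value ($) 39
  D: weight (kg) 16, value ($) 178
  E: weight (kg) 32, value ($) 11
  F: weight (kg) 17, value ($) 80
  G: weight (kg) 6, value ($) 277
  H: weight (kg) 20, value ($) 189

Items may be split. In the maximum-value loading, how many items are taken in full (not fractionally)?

Order: G (277/6=46.17) > B (233/10=23.30) > A (206/9=22.89) > D (178/16=11.12) > H (189/20=9.45) > F (80/17=4.71) > C (39/36=1.08) > E (11/32=0.34)
Fill: take G (6 @ 277) → take B (10 @ 233) → take A (9 @ 206) → take D (16 @ 178) → take H (20 @ 189) → take 13/17 of F → 61.18; 74/74 used.
5 item(s) taken whole; one partial (take 13/17 of F).

5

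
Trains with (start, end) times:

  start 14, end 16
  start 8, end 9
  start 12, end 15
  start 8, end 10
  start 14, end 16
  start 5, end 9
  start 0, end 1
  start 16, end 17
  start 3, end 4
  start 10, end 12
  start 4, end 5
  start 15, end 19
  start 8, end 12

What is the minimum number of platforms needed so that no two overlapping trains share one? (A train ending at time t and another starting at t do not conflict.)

The answer is the maximum number of intervals overlapping at any instant.
starts: [0, 3, 4, 5, 8, 8, 8, 10, 12, 14, 14, 15, 16]
ends:   [1, 4, 5, 9, 9, 10, 12, 12, 15, 16, 16, 17, 19]
s0→1 e1→0 s3→1 e4→0 s4→1 e5→0 s5→1 s8→2 s8→3 s8→4  — peak 4.

4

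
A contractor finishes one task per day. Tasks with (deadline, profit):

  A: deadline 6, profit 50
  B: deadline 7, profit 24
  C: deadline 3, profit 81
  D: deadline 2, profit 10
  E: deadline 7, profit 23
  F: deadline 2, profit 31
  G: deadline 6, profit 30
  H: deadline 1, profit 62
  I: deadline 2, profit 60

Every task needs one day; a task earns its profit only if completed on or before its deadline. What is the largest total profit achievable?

By profit: C(d3,81), H(d1,62), I(d2,60), A(d6,50), F(d2,31), G(d6,30), B(d7,24), E(d7,23), D(d2,10)
C→slot 3; H→slot 1; I→slot 2; A→slot 6; F skipped; G→slot 5; B→slot 7; E→slot 4; D skipped.
Profit = 62 + 60 + 81 + 23 + 30 + 50 + 24 = 330

330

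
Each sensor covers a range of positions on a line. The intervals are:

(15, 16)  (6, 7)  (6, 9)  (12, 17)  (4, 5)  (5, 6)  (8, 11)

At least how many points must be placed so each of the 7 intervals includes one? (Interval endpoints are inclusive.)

Process intervals by earliest right end; each time one isn't hit yet, stab at its right endpoint.
Sorted: [4,5] [5,6] [6,7] [6,9] [8,11] [15,16] [12,17]
{[4,5],[5,6]} hit by 5; {[6,7],[6,9]} hit by 7; {[8,11]} hit by 11; {[15,16],[12,17]} hit by 16.
Points: 5, 7, 11, 16 (4 total).

4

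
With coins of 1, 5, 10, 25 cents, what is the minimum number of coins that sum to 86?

Use the largest denomination that fits, subtract, and repeat.
86 = 3×25 + 1×10 + 1×1
Total coins = 3 + 1 + 1 = 5

5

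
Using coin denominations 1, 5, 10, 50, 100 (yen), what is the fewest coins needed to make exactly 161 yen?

161 = 1×100 + 1×50 + 1×10 + 1×1
Total coins = 1 + 1 + 1 + 1 = 4

4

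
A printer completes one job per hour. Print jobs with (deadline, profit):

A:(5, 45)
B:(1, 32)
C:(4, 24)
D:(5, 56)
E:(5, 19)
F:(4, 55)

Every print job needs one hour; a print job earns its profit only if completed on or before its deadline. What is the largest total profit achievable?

212

Take jobs in profit order; each goes to the latest open slot no later than its deadline.
By profit: D(d5,56), F(d4,55), A(d5,45), B(d1,32), C(d4,24), E(d5,19)
D→slot 5; F→slot 4; A→slot 3; B→slot 1; C→slot 2; E skipped.
Profit = 32 + 24 + 45 + 55 + 56 = 212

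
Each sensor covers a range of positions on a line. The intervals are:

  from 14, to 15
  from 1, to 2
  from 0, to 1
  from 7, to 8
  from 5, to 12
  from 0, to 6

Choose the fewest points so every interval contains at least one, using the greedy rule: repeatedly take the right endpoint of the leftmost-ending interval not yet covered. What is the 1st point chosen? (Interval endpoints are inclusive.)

1

By right end: [0,1]  [1,2]  [0,6]  [7,8]  [5,12]  [14,15]
[0,1] uncovered → point at 1; [7,8] uncovered → point at 8; [14,15] uncovered → point at 15.
Points: 1, 8, 15 (3 total).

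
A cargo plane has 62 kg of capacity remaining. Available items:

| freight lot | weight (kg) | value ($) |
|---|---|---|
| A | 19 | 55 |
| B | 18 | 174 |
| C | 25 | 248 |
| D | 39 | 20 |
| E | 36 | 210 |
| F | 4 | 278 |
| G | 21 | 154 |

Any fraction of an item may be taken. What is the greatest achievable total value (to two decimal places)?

810.00

Greedy by value/weight ratio, highest first.
Order: F (278/4=69.50) > C (248/25=9.92) > B (174/18=9.67) > G (154/21=7.33) > E (210/36=5.83) > A (55/19=2.89) > D (20/39=0.51)
Fill: take F (4 @ 278) → take C (25 @ 248) → take B (18 @ 174) → take 15/21 of G → 110.00; 62/62 used.
Total value = 810.00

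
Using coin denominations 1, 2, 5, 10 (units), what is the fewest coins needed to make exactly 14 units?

3

14 − 1×10→4 − 2×2→0
Total coins = 1 + 2 = 3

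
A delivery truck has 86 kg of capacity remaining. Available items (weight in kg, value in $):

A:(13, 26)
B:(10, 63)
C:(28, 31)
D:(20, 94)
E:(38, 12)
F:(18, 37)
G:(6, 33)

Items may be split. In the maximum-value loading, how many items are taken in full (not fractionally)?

5

Greedy by value/weight ratio, highest first.
Order: B (63/10=6.30) > G (33/6=5.50) > D (94/20=4.70) > F (37/18=2.06) > A (26/13=2.00) > C (31/28=1.11) > E (12/38=0.32)
Fill: take B (10 @ 63) → take G (6 @ 33) → take D (20 @ 94) → take F (18 @ 37) → take A (13 @ 26) → take 19/28 of C → 21.04; 86/86 used.
5 item(s) taken whole; one partial (take 19/28 of C).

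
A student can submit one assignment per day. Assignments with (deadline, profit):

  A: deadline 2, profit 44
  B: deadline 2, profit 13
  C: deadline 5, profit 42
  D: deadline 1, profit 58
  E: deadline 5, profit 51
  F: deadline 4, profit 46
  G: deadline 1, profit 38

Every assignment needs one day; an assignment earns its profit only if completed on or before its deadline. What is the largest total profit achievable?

By profit: D(d1,58), E(d5,51), F(d4,46), A(d2,44), C(d5,42), G(d1,38), B(d2,13)
D→slot 1; E→slot 5; F→slot 4; A→slot 2; C→slot 3; G skipped; B skipped.
Profit = 58 + 44 + 42 + 46 + 51 = 241

241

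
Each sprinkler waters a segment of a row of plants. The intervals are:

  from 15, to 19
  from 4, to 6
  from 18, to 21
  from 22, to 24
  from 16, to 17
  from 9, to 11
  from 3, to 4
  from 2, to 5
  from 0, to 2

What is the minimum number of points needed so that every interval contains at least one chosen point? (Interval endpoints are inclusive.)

6

Process intervals by earliest right end; each time one isn't hit yet, stab at its right endpoint.
Sorted: [0,2] [3,4] [2,5] [4,6] [9,11] [16,17] [15,19] [18,21] [22,24]
{[0,2]} hit by 2; {[3,4],[2,5],[4,6]} hit by 4; {[9,11]} hit by 11; {[16,17],[15,19]} hit by 17; {[18,21]} hit by 21; {[22,24]} hit by 24.
Points: 2, 4, 11, 17, 21, 24 (6 total).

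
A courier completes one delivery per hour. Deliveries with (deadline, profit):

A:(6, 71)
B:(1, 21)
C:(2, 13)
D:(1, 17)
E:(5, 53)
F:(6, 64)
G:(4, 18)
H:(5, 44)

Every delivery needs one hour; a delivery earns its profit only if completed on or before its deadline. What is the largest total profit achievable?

271

Profit order: A=71 F=64 E=53 H=44 B=21 G=18 D=17 C=13
Assign: A→slot 6, F→slot 5, E→slot 4, H→slot 3, B→slot 1, G→slot 2, D skipped, C skipped.
Slots: [1:B] [2:G] [3:H] [4:E] [5:F] [6:A]
Profit = 21 + 18 + 44 + 53 + 64 + 71 = 271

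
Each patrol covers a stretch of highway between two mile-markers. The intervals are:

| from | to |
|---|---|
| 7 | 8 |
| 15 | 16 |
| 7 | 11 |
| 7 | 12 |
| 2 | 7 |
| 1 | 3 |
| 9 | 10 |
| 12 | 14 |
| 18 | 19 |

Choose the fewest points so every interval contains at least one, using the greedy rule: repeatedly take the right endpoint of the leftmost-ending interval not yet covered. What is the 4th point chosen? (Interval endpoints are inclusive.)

Sorted: [1,3] [2,7] [7,8] [9,10] [7,11] [7,12] [12,14] [15,16] [18,19]
{[1,3],[2,7]} hit by 3; {[7,8]} hit by 8; {[9,10],[7,11],[7,12]} hit by 10; {[12,14]} hit by 14; {[15,16]} hit by 16; {[18,19]} hit by 19.
Points: 3, 8, 10, 14, 16, 19 (6 total).

14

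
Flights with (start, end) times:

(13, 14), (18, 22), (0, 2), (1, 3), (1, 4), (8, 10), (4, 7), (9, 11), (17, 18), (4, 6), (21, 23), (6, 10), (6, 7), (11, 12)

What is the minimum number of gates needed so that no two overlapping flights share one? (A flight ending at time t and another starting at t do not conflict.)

Count concurrent intervals with a sweep; the peak is the room count.
starts: [0, 1, 1, 4, 4, 6, 6, 8, 9, 11, 13, 17, 18, 21]
ends:   [2, 3, 4, 6, 7, 7, 10, 10, 11, 12, 14, 18, 22, 23]
s0→1 s1→2 s1→3  — peak 3.

3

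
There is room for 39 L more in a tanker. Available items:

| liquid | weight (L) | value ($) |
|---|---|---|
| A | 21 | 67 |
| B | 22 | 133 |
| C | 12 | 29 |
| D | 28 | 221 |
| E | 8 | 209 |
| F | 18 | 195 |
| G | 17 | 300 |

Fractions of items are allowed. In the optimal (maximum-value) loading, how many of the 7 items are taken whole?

Sort by value per unit weight and fill in that order.
Order: E (209/8=26.12) > G (300/17=17.65) > F (195/18=10.83) > D (221/28=7.89) > B (133/22=6.05) > A (67/21=3.19) > C (29/12=2.42)
Fill: take E (8 @ 209) → take G (17 @ 300) → take 14/18 of F → 151.67; 39/39 used.
2 item(s) taken whole; one partial (take 14/18 of F).

2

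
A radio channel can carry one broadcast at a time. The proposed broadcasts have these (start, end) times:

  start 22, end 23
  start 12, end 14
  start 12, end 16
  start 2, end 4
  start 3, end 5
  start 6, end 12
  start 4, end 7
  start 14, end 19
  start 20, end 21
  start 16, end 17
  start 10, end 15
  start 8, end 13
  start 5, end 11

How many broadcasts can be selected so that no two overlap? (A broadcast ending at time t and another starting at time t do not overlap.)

6

Order by finish time; keep every interval that doesn't clash with the previous kept one.
By end time: (2,4), (3,5), (4,7), (5,11), (6,12), (8,13), (12,14), (10,15), (12,16), (16,17), (14,19), (20,21), (22,23).
Pick (2,4); next start ≥ 4 → (4,7); next start ≥ 7 → (8,13); next start ≥ 13 → (16,17); next start ≥ 17 → (20,21); next start ≥ 21 → (22,23).
Selected 6 broadcasts.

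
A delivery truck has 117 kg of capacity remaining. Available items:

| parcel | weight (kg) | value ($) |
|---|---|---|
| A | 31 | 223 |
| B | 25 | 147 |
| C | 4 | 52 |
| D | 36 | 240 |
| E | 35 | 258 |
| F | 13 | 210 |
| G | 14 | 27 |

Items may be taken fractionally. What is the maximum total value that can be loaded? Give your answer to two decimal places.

Sort by value per unit weight and fill in that order.
Order: F (210/13=16.15) > C (52/4=13.00) > E (258/35=7.37) > A (223/31=7.19) > D (240/36=6.67) > B (147/25=5.88) > G (27/14=1.93)
Fill: take F (13 @ 210) → take C (4 @ 52) → take E (35 @ 258) → take A (31 @ 223) → take 34/36 of D → 226.67; 117/117 used.
Total value = 969.67

969.67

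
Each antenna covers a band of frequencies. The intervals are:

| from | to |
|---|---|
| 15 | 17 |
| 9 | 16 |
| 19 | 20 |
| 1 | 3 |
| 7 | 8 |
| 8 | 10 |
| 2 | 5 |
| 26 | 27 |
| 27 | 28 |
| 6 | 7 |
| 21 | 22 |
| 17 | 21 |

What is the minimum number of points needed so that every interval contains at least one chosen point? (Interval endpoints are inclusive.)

Process intervals by earliest right end; each time one isn't hit yet, stab at its right endpoint.
Sorted: [1,3] [2,5] [6,7] [7,8] [8,10] [9,16] [15,17] [19,20] [17,21] [21,22] [26,27] [27,28]
{[1,3],[2,5]} hit by 3; {[6,7],[7,8]} hit by 7; {[8,10],[9,16]} hit by 10; {[15,17]} hit by 17; {[19,20],[17,21]} hit by 20; {[21,22]} hit by 22; {[26,27],[27,28]} hit by 27.
Points: 3, 7, 10, 17, 20, 22, 27 (7 total).

7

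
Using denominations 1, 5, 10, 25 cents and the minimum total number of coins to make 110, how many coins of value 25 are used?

110 − 4×25→10 − 1×10→0
Count of 25: 4

4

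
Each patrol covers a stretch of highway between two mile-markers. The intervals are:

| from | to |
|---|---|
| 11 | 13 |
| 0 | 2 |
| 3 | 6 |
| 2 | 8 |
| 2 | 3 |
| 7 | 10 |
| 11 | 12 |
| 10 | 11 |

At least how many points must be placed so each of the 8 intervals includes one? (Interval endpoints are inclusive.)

Sort by right endpoint; whenever an interval is uncovered, place a point at its right end.
Sorted: [0,2] [2,3] [3,6] [2,8] [7,10] [10,11] [11,12] [11,13]
{[0,2],[2,3]} hit by 2; {[3,6],[2,8]} hit by 6; {[7,10],[10,11]} hit by 10; {[11,12],[11,13]} hit by 12.
Points: 2, 6, 10, 12 (4 total).

4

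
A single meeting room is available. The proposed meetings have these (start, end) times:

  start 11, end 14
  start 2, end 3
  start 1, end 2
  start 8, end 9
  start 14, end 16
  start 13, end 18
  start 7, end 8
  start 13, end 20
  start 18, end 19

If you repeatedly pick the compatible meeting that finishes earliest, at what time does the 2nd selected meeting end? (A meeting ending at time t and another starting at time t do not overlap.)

3

Sort by end time and greedily take each interval whose start is ≥ the last chosen end.
By end time: (1,2), (2,3), (7,8), (8,9), (11,14), (14,16), (13,18), (18,19), (13,20).
Pick (1,2); next start ≥ 2 → (2,3); next start ≥ 3 → (7,8); next start ≥ 8 → (8,9); next start ≥ 9 → (11,14); next start ≥ 14 → (14,16); next start ≥ 16 → (18,19).
Selected: (1,2) (2,3) (7,8) (8,9) (11,14) (14,16) (18,19)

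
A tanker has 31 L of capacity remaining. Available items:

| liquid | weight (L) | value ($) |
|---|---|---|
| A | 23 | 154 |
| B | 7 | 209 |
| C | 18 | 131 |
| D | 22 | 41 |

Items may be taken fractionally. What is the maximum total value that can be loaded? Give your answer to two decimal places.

380.17

Sort by value per unit weight and fill in that order.
Ratios (sorted): B 29.86, C 7.28, A 6.70, D 1.86
take B (7 @ 209); take C (18 @ 131); take 6/23 of A → 40.17. Capacity used 31/31.
Total value = 380.17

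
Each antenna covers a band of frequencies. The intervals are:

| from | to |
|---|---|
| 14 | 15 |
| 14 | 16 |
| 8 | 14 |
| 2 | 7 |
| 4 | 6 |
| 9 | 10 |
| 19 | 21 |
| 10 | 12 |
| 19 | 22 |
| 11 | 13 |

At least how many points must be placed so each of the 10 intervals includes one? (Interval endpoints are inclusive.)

5

Sort by right endpoint; whenever an interval is uncovered, place a point at its right end.
Sorted: [4,6] [2,7] [9,10] [10,12] [11,13] [8,14] [14,15] [14,16] [19,21] [19,22]
{[4,6],[2,7]} hit by 6; {[9,10],[10,12]} hit by 10; {[11,13],[8,14]} hit by 13; {[14,15],[14,16]} hit by 15; {[19,21],[19,22]} hit by 21.
Points: 6, 10, 13, 15, 21 (5 total).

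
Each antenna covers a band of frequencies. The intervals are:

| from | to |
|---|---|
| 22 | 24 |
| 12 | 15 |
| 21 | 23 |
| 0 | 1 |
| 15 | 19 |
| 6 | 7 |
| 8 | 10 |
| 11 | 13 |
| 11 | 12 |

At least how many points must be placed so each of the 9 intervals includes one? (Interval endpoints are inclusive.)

Process intervals by earliest right end; each time one isn't hit yet, stab at its right endpoint.
By right end: [0,1]  [6,7]  [8,10]  [11,12]  [11,13]  [12,15]  [15,19]  [21,23]  [22,24]
[0,1] uncovered → point at 1; [6,7] uncovered → point at 7; [8,10] uncovered → point at 10; [11,12] uncovered → point at 12; [15,19] uncovered → point at 19; [21,23] uncovered → point at 23.
Points: 1, 7, 10, 12, 19, 23 (6 total).

6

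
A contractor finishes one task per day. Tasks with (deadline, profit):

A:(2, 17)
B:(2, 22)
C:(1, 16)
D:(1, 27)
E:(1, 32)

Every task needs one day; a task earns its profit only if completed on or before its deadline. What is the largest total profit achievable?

By profit: E(d1,32), D(d1,27), B(d2,22), A(d2,17), C(d1,16)
E→slot 1; D skipped; B→slot 2; A skipped; C skipped.
Profit = 32 + 22 = 54

54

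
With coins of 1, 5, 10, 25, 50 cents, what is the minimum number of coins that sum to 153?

6

Use the largest denomination that fits, subtract, and repeat.
153 − 3×50→3 − 3×1→0
Total coins = 3 + 3 = 6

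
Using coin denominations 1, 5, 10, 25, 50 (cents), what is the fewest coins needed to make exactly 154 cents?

Use the largest denomination that fits, subtract, and repeat.
154 = 3×50 + 4×1
Total coins = 3 + 4 = 7

7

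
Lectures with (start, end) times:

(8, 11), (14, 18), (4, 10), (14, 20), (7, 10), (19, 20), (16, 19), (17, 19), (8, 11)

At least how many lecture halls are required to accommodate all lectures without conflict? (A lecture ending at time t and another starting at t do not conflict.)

The answer is the maximum number of intervals overlapping at any instant.
Events (time:±→running): 4:+→1 7:+→2 8:+→3 8:+→4 … peak 4.

4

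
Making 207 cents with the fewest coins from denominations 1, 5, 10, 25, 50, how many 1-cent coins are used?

207 − 4×50→7 − 1×5→2 − 2×1→0
Count of 1: 2

2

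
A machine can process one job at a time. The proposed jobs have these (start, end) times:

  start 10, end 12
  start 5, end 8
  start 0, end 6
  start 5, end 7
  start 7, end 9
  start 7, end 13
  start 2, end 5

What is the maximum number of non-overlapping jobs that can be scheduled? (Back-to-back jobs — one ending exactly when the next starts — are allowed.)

4

Order by finish time; keep every interval that doesn't clash with the previous kept one.
By end time: (2,5), (0,6), (5,7), (5,8), (7,9), (10,12), (7,13).
Pick (2,5); next start ≥ 5 → (5,7); next start ≥ 7 → (7,9); next start ≥ 9 → (10,12).
Selected 4 jobs.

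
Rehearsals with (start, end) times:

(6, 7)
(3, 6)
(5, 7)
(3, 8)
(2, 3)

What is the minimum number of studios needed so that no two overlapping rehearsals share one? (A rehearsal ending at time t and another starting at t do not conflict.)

3

Count concurrent intervals with a sweep; the peak is the room count.
Events (time:±→running): 2:+→1 3:-→0 3:+→1 3:+→2 5:+→3 … peak 3.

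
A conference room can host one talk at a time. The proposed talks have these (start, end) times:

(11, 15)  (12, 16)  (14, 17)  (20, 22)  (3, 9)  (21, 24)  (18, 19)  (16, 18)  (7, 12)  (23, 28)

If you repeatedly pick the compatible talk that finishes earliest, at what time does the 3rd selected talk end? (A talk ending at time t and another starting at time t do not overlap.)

18

Order by finish time; keep every interval that doesn't clash with the previous kept one.
Sorted by end: (3,9)  (7,12)  (11,15)  (12,16)  (14,17)  (16,18)  (18,19)  (20,22)  (21,24)  (23,28)
take (3,9); take (11,15); skip (14,17); take (16,18); take (18,19); take (20,22); take (23,28).
Selected: (3,9) (11,15) (16,18) (18,19) (20,22) (23,28)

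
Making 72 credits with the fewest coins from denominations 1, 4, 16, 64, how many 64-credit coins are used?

1

Use the largest denomination that fits, subtract, and repeat.
72 − 1×64→8 − 2×4→0
Count of 64: 1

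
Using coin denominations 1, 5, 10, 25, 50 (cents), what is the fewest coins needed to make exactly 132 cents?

Use the largest denomination that fits, subtract, and repeat.
132 = 2×50 + 1×25 + 1×5 + 2×1
Total coins = 2 + 1 + 1 + 2 = 6

6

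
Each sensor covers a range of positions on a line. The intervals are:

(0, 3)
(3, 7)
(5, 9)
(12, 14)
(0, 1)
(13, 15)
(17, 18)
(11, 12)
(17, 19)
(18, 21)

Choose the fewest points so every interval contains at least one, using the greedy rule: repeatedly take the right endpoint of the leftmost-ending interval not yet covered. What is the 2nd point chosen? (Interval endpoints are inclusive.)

By right end: [0,1]  [0,3]  [3,7]  [5,9]  [11,12]  [12,14]  [13,15]  [17,18]  [17,19]  [18,21]
[0,1] uncovered → point at 1; [3,7] uncovered → point at 7; [11,12] uncovered → point at 12; [13,15] uncovered → point at 15; [17,18] uncovered → point at 18.
Points: 1, 7, 12, 15, 18 (5 total).

7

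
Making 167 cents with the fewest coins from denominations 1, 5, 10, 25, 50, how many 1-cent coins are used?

Use the largest denomination that fits, subtract, and repeat.
167 = 3×50 + 1×10 + 1×5 + 2×1
Count of 1: 2

2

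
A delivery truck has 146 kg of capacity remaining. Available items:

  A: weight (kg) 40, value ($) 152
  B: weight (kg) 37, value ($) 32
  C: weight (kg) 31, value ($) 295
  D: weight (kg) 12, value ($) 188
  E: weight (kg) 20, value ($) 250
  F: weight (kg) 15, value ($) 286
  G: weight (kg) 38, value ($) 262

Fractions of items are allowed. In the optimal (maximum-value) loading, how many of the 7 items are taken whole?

Greedy by value/weight ratio, highest first.
Ratios (sorted): F 19.07, D 15.67, E 12.50, C 9.52, G 6.89, A 3.80, B 0.86
take F (15 @ 286); take D (12 @ 188); take E (20 @ 250); take C (31 @ 295); take G (38 @ 262); take 30/40 of A → 114.00. Capacity used 146/146.
5 item(s) taken whole; one partial (take 30/40 of A).

5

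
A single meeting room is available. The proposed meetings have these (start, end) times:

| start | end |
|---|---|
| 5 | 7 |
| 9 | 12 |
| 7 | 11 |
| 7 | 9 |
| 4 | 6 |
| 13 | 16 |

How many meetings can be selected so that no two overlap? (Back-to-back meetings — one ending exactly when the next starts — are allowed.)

4

Order by finish time; keep every interval that doesn't clash with the previous kept one.
Sorted by end: (4,6)  (5,7)  (7,9)  (7,11)  (9,12)  (13,16)
take (4,6); take (7,9); take (9,12); take (13,16).
Selected 4 meetings.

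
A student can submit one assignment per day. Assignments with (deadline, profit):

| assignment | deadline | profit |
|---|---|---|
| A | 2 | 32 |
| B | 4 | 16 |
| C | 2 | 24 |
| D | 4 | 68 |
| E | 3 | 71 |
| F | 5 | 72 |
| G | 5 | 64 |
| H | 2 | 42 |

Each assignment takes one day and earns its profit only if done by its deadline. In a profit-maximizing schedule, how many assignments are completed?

5

Sort by profit descending; place each in the latest free slot ≤ its deadline.
Profit order: F=72 E=71 D=68 G=64 H=42 A=32 C=24 B=16
Assign: F→slot 5, E→slot 3, D→slot 4, G→slot 2, H→slot 1, A skipped, C skipped, B skipped.
Slots: [1:H] [2:G] [3:E] [4:D] [5:F]
5 of 8 scheduled.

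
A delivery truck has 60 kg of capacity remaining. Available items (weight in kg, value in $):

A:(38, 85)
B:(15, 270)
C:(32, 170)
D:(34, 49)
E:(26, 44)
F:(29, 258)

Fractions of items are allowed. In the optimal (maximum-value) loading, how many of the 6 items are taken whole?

Order: B (270/15=18.00) > F (258/29=8.90) > C (170/32=5.31) > A (85/38=2.24) > E (44/26=1.69) > D (49/34=1.44)
Fill: take B (15 @ 270) → take F (29 @ 258) → take 16/32 of C → 85.00; 60/60 used.
2 item(s) taken whole; one partial (take 16/32 of C).

2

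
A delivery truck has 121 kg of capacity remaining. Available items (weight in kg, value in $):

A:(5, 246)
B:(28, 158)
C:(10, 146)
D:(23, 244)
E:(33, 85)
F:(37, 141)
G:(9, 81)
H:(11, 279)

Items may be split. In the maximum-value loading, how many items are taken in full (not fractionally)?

Sort by value per unit weight and fill in that order.
Ratios (sorted): A 49.20, H 25.36, C 14.60, D 10.61, G 9.00, B 5.64, F 3.81, E 2.58
take A (5 @ 246); take H (11 @ 279); take C (10 @ 146); take D (23 @ 244); take G (9 @ 81); take B (28 @ 158); take 35/37 of F → 133.38. Capacity used 121/121.
6 item(s) taken whole; one partial (take 35/37 of F).

6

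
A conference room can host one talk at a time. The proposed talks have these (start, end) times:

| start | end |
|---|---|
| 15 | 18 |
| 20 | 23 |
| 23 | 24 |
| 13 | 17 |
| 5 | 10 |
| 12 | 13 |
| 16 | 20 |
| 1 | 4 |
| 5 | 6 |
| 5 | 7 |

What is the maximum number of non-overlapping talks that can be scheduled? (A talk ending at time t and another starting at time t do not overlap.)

6

By end time: (1,4), (5,6), (5,7), (5,10), (12,13), (13,17), (15,18), (16,20), (20,23), (23,24).
Pick (1,4); next start ≥ 4 → (5,6); next start ≥ 6 → (12,13); next start ≥ 13 → (13,17); next start ≥ 17 → (20,23); next start ≥ 23 → (23,24).
Selected 6 talks.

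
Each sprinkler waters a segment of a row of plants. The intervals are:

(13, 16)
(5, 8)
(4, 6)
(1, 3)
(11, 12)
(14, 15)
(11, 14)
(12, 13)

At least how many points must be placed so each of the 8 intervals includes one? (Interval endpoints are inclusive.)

By right end: [1,3]  [4,6]  [5,8]  [11,12]  [12,13]  [11,14]  [14,15]  [13,16]
[1,3] uncovered → point at 3; [4,6] uncovered → point at 6; [11,12] uncovered → point at 12; [14,15] uncovered → point at 15.
Points: 3, 6, 12, 15 (4 total).

4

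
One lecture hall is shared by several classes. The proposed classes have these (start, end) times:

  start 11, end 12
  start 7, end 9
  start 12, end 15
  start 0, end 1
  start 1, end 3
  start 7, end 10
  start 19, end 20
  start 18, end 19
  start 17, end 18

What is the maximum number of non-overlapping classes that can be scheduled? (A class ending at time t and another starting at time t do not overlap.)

8

By end time: (0,1), (1,3), (7,9), (7,10), (11,12), (12,15), (17,18), (18,19), (19,20).
Pick (0,1); next start ≥ 1 → (1,3); next start ≥ 3 → (7,9); next start ≥ 9 → (11,12); next start ≥ 12 → (12,15); next start ≥ 15 → (17,18); next start ≥ 18 → (18,19); next start ≥ 19 → (19,20).
Selected 8 classes.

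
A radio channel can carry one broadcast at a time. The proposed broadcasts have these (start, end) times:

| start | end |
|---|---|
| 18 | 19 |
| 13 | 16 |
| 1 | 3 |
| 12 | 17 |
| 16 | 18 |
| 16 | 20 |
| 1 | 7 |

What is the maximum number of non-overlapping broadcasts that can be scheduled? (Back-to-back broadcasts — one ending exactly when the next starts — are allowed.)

Order by finish time; keep every interval that doesn't clash with the previous kept one.
By end time: (1,3), (1,7), (13,16), (12,17), (16,18), (18,19), (16,20).
Pick (1,3); next start ≥ 3 → (13,16); next start ≥ 16 → (16,18); next start ≥ 18 → (18,19).
Selected 4 broadcasts.

4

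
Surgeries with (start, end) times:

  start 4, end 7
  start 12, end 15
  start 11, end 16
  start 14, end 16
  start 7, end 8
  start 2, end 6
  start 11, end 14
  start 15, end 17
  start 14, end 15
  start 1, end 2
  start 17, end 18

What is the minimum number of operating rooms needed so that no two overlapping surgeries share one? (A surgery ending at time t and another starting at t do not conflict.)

4

Count concurrent intervals with a sweep; the peak is the room count.
Events (time:±→running): 1:+→1 2:-→0 2:+→1 4:+→2 6:-→1 7:-→0 7:+→1 8:-→0 11:+→1 11:+→2 12:+→3 14:-→2 14:+→3 14:+→4 … peak 4.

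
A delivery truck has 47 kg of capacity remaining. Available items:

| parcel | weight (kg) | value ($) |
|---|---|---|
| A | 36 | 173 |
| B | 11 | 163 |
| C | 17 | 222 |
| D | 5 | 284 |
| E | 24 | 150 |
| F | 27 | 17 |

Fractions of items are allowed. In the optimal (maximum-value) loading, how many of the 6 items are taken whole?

Greedy by value/weight ratio, highest first.
Ratios (sorted): D 56.80, B 14.82, C 13.06, E 6.25, A 4.81, F 0.63
take D (5 @ 284); take B (11 @ 163); take C (17 @ 222); take 14/24 of E → 87.50. Capacity used 47/47.
3 item(s) taken whole; one partial (take 14/24 of E).

3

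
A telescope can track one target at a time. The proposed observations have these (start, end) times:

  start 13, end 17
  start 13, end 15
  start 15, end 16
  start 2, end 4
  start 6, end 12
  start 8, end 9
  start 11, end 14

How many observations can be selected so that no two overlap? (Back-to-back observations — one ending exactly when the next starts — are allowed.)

Greedy by earliest finish: after sorting by end time, pick each interval compatible with the last pick.
By end time: (2,4), (8,9), (6,12), (11,14), (13,15), (15,16), (13,17).
Pick (2,4); next start ≥ 4 → (8,9); next start ≥ 9 → (11,14); next start ≥ 14 → (15,16).
Selected 4 observations.

4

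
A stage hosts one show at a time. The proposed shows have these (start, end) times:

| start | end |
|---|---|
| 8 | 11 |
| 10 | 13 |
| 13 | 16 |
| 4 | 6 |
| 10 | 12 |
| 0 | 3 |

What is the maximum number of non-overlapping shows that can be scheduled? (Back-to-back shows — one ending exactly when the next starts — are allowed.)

4

By end time: (0,3), (4,6), (8,11), (10,12), (10,13), (13,16).
Pick (0,3); next start ≥ 3 → (4,6); next start ≥ 6 → (8,11); next start ≥ 11 → (13,16).
Selected 4 shows.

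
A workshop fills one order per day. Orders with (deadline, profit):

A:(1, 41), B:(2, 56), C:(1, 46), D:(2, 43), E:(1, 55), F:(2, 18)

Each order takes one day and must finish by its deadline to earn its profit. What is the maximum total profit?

Profit order: B=56 E=55 C=46 D=43 A=41 F=18
Assign: B→slot 2, E→slot 1, C skipped, D skipped, A skipped, F skipped.
Slots: [1:E] [2:B]
Profit = 55 + 56 = 111

111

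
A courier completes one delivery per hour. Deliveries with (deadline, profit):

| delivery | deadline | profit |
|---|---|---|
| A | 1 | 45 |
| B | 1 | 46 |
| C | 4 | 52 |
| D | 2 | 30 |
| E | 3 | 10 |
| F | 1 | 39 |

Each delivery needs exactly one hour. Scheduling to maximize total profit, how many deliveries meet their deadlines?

Sort by profit descending; place each in the latest free slot ≤ its deadline.
Profit order: C=52 B=46 A=45 F=39 D=30 E=10
Assign: C→slot 4, B→slot 1, A skipped, F skipped, D→slot 2, E→slot 3.
Slots: [1:B] [2:D] [3:E] [4:C]
4 of 6 scheduled.

4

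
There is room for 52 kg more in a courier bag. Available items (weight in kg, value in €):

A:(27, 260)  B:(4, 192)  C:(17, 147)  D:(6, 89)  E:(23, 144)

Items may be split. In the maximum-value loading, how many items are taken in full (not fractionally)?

Greedy by value/weight ratio, highest first.
Ratios (sorted): B 48.00, D 14.83, A 9.63, C 8.65, E 6.26
take B (4 @ 192); take D (6 @ 89); take A (27 @ 260); take 15/17 of C → 129.71. Capacity used 52/52.
3 item(s) taken whole; one partial (take 15/17 of C).

3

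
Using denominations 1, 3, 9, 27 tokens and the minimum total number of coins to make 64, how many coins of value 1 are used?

1

Greedy: take as many of the largest coin as possible, then repeat with the remainder.
64 = 2×27 + 1×9 + 1×1
Count of 1: 1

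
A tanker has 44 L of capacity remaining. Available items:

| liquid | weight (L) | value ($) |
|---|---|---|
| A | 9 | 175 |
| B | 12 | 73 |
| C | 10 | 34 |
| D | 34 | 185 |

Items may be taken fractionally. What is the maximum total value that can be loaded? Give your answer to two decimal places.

Greedy by value/weight ratio, highest first.
Order: A (175/9=19.44) > B (73/12=6.08) > D (185/34=5.44) > C (34/10=3.40)
Fill: take A (9 @ 175) → take B (12 @ 73) → take 23/34 of D → 125.15; 44/44 used.
Total value = 373.15

373.15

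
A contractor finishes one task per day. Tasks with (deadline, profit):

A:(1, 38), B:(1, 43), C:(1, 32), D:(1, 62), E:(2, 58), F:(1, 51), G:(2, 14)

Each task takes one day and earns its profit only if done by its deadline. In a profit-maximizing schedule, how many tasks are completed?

Sort by profit descending; place each in the latest free slot ≤ its deadline.
By profit: D(d1,62), E(d2,58), F(d1,51), B(d1,43), A(d1,38), C(d1,32), G(d2,14)
D→slot 1; E→slot 2; F skipped; B skipped; A skipped; C skipped; G skipped.
2 of 7 scheduled.

2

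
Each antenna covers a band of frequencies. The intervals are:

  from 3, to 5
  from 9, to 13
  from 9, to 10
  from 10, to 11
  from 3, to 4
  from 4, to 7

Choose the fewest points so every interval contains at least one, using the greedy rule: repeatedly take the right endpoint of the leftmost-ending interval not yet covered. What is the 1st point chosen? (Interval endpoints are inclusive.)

4

By right end: [3,4]  [3,5]  [4,7]  [9,10]  [10,11]  [9,13]
[3,4] uncovered → point at 4; [9,10] uncovered → point at 10.
Points: 4, 10 (2 total).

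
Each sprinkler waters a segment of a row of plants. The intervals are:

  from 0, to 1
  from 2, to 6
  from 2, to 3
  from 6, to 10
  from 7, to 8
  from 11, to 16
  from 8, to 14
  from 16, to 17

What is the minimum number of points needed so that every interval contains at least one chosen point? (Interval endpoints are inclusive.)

By right end: [0,1]  [2,3]  [2,6]  [7,8]  [6,10]  [8,14]  [11,16]  [16,17]
[0,1] uncovered → point at 1; [2,3] uncovered → point at 3; [7,8] uncovered → point at 8; [11,16] uncovered → point at 16.
Points: 1, 3, 8, 16 (4 total).

4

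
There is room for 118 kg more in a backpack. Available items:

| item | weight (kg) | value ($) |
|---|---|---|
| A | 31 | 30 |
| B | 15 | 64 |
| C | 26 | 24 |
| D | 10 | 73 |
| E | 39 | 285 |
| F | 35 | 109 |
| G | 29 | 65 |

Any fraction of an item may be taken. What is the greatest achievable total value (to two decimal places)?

Ratios (sorted): E 7.31, D 7.30, B 4.27, F 3.11, G 2.24, A 0.97, C 0.92
take E (39 @ 285); take D (10 @ 73); take B (15 @ 64); take F (35 @ 109); take 19/29 of G → 42.59. Capacity used 118/118.
Total value = 573.59

573.59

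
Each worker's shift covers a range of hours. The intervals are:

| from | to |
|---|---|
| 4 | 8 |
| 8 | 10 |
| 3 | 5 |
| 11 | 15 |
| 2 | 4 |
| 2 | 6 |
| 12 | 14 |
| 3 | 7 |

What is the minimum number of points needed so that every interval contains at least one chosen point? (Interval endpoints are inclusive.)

By right end: [2,4]  [3,5]  [2,6]  [3,7]  [4,8]  [8,10]  [12,14]  [11,15]
[2,4] uncovered → point at 4; [8,10] uncovered → point at 10; [12,14] uncovered → point at 14.
Points: 4, 10, 14 (3 total).

3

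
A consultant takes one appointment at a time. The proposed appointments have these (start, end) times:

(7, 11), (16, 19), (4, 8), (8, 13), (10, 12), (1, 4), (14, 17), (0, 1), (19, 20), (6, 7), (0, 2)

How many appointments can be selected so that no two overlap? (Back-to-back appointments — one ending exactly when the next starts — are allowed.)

6

Sort by end time and greedily take each interval whose start is ≥ the last chosen end.
By end time: (0,1), (0,2), (1,4), (6,7), (4,8), (7,11), (10,12), (8,13), (14,17), (16,19), (19,20).
Pick (0,1); next start ≥ 1 → (1,4); next start ≥ 4 → (6,7); next start ≥ 7 → (7,11); next start ≥ 11 → (14,17); next start ≥ 17 → (19,20).
Selected 6 appointments.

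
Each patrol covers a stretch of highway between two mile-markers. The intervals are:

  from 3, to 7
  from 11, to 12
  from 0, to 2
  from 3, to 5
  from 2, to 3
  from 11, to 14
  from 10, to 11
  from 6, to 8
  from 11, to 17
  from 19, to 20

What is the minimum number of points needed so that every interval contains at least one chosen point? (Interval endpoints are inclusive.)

5

By right end: [0,2]  [2,3]  [3,5]  [3,7]  [6,8]  [10,11]  [11,12]  [11,14]  [11,17]  [19,20]
[0,2] uncovered → point at 2; [3,5] uncovered → point at 5; [6,8] uncovered → point at 8; [10,11] uncovered → point at 11; [19,20] uncovered → point at 20.
Points: 2, 5, 8, 11, 20 (5 total).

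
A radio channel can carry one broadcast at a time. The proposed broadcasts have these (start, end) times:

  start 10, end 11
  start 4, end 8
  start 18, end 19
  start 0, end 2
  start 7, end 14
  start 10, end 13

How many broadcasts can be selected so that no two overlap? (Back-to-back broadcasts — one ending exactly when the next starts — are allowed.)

4

Sort by end time and greedily take each interval whose start is ≥ the last chosen end.
By end time: (0,2), (4,8), (10,11), (10,13), (7,14), (18,19).
Pick (0,2); next start ≥ 2 → (4,8); next start ≥ 8 → (10,11); next start ≥ 11 → (18,19).
Selected 4 broadcasts.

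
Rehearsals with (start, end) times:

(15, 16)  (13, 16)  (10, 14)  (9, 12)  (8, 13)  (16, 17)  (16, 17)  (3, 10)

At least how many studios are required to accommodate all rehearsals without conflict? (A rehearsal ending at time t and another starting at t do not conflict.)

The answer is the maximum number of intervals overlapping at any instant.
starts: [3, 8, 9, 10, 13, 15, 16, 16]
ends:   [10, 12, 13, 14, 16, 16, 17, 17]
s3→1 s8→2 s9→3  — peak 3.

3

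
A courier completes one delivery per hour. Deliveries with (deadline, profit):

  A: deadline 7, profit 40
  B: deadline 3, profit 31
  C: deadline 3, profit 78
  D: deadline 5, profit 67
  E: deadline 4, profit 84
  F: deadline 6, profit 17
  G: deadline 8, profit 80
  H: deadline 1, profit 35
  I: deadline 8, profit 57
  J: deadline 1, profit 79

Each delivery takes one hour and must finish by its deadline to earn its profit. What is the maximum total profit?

516

Sort by profit descending; place each in the latest free slot ≤ its deadline.
By profit: E(d4,84), G(d8,80), J(d1,79), C(d3,78), D(d5,67), I(d8,57), A(d7,40), H(d1,35), B(d3,31), F(d6,17)
E→slot 4; G→slot 8; J→slot 1; C→slot 3; D→slot 5; I→slot 7; A→slot 6; H skipped; B→slot 2; F skipped.
Profit = 79 + 31 + 78 + 84 + 67 + 40 + 57 + 80 = 516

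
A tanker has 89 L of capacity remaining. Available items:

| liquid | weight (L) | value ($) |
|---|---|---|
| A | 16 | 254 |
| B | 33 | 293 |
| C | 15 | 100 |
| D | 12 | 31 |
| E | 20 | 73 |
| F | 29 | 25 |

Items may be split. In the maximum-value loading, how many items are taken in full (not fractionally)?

4

Sort by value per unit weight and fill in that order.
Order: A (254/16=15.88) > B (293/33=8.88) > C (100/15=6.67) > E (73/20=3.65) > D (31/12=2.58) > F (25/29=0.86)
Fill: take A (16 @ 254) → take B (33 @ 293) → take C (15 @ 100) → take E (20 @ 73) → take 5/12 of D → 12.92; 89/89 used.
4 item(s) taken whole; one partial (take 5/12 of D).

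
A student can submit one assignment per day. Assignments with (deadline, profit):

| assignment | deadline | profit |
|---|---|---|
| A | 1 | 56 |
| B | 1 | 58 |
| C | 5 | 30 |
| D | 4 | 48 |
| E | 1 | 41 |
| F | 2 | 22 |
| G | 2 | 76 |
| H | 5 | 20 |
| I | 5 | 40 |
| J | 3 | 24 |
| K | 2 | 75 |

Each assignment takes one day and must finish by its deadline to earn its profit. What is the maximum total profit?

By profit: G(d2,76), K(d2,75), B(d1,58), A(d1,56), D(d4,48), E(d1,41), I(d5,40), C(d5,30), J(d3,24), F(d2,22), H(d5,20)
G→slot 2; K→slot 1; B skipped; A skipped; D→slot 4; E skipped; I→slot 5; C→slot 3; J skipped; F skipped; H skipped.
Profit = 75 + 76 + 30 + 48 + 40 = 269

269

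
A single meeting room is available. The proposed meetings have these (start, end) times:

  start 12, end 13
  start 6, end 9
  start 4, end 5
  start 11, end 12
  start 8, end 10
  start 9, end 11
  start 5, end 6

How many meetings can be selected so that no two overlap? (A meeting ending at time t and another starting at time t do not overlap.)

Greedy by earliest finish: after sorting by end time, pick each interval compatible with the last pick.
By end time: (4,5), (5,6), (6,9), (8,10), (9,11), (11,12), (12,13).
Pick (4,5); next start ≥ 5 → (5,6); next start ≥ 6 → (6,9); next start ≥ 9 → (9,11); next start ≥ 11 → (11,12); next start ≥ 12 → (12,13).
Selected 6 meetings.

6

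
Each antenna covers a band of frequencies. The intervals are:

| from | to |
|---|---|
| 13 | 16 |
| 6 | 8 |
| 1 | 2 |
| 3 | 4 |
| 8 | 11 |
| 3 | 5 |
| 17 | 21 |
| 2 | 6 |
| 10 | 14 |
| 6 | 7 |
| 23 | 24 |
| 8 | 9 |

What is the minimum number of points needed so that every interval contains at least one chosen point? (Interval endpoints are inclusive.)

7

Sorted: [1,2] [3,4] [3,5] [2,6] [6,7] [6,8] [8,9] [8,11] [10,14] [13,16] [17,21] [23,24]
{[1,2]} hit by 2; {[3,4],[3,5],[2,6]} hit by 4; {[6,7],[6,8]} hit by 7; {[8,9],[8,11]} hit by 9; {[10,14],[13,16]} hit by 14; {[17,21]} hit by 21; {[23,24]} hit by 24.
Points: 2, 4, 7, 9, 14, 21, 24 (7 total).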